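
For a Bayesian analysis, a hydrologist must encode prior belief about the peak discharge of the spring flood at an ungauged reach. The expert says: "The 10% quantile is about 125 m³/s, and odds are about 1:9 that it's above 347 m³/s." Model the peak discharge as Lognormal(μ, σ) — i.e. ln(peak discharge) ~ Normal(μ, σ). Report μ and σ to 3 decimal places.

If T ~ Lognormal(μ,σ) then ln T ~ Normal(μ,σ), so the p-quantile of ln T is μ + z_p·σ.
ln(125) = 4.828 and ln(347) = 5.849; z_{0.1} = -1.282, z_{0.9} = 1.282.
σ = (5.849 − 4.828)/(1.282 − (-1.282)) = 0.398.
μ = 4.828 − (-1.282)·0.398 = 5.339.

μ ≈ 5.339, σ ≈ 0.398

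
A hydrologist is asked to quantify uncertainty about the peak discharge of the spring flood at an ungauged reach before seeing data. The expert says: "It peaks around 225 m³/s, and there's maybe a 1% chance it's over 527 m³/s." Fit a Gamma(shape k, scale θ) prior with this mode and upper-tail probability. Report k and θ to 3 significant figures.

Gamma(k,θ) with k>1 has mode (k−1)θ, so θ = 225/(k−1).
Need P(X < 527) = 0.99 with θ tied to k this way. Start at k = 2, θ = 225: P(X<527) ≈ 0.679.
Too low — raise k to concentrate. Iterating converges to k ≈ 7.57.
Then θ = 225/(7.57−1) ≈ 34.2.

k ≈ 7.57, θ ≈ 34.2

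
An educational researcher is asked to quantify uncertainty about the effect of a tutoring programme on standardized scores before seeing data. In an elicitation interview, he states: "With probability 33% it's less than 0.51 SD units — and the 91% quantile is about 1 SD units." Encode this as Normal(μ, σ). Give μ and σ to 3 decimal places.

μ = 0.631, σ = 0.275

The p-quantile of Normal(μ,σ) is μ + z_p·σ, with z_{0.33} = -0.4399 and z_{0.91} = 1.341.
Eliminate σ: μ = (z₂·x₁ − z₁·x₂)/(z₂ − z₁) = (1.341·0.51 − (-0.4399)·1)/1.781 = 0.631.
Then σ = (x₂ − x₁)/(z₂ − z₁) = (1 − 0.51)/1.781 = 0.275.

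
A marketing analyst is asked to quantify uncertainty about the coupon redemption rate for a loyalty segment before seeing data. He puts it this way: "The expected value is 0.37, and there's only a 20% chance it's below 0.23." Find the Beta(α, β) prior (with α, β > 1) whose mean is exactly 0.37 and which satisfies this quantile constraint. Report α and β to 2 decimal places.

With mean 0.37 fixed, write α = 0.37s, β = 0.63s where s = α+β.
Need P(θ < 0.23) = 0.2 under Beta(0.37s, 0.63s). Normal approximation: (q−m)/√(m(1−m)/s) ≈ z_{0.2} = -0.842, so s ≈ 0.37·0.63·(-0.842)²/(0.23−0.37)² = 8.4.
At s = 8.4: P(θ<0.23) ≈ 0.205. Adjusting to match 0.2 gives s ≈ 8.73.
So α = 0.37·8.73 ≈ 3.23, β = 0.63·8.73 ≈ 5.50.

α ≈ 3.23, β ≈ 5.50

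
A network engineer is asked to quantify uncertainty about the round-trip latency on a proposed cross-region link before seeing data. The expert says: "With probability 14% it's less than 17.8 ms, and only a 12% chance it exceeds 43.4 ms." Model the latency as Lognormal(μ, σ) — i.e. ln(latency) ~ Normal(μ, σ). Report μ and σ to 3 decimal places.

μ ≈ 3.306, σ ≈ 0.395

If T ~ Lognormal(μ,σ) then ln T ~ Normal(μ,σ), so the p-quantile of ln T is μ + z_p·σ.
ln(17.8) = 2.879 and ln(43.4) = 3.77; z_{0.14} = -1.08, z_{0.88} = 1.175.
σ = (3.77 − 2.879)/(1.175 − (-1.08)) = 0.395.
μ = 2.879 − (-1.08)·0.395 = 3.306.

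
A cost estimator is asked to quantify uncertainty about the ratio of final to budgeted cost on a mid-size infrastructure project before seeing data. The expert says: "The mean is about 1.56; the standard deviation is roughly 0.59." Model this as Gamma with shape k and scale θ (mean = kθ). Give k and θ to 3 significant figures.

k ≈ 6.99, θ ≈ 0.223

For Gamma(k, scale θ): mean = kθ, variance = kθ², so CV = 1/√k.
CV = SD/mean = 0.59/1.56 = 0.3782, hence k = 1/CV² = 6.99.
Then θ = mean/k = 1.56/6.99 = 0.223.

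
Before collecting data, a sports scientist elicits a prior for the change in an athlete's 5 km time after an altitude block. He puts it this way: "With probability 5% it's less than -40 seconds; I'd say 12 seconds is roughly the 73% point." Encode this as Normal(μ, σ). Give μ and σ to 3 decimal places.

The p-quantile of Normal(μ,σ) is μ + z_p·σ, with z_{0.05} = -1.645 and z_{0.73} = 0.6128.
Eliminate σ: μ = (z₂·x₁ − z₁·x₂)/(z₂ − z₁) = (0.6128·-40 − (-1.645)·12)/2.258 = -2.115.
Then σ = (x₂ − x₁)/(z₂ − z₁) = (12 − -40)/2.258 = 23.033.

μ = -2.115, σ = 23.033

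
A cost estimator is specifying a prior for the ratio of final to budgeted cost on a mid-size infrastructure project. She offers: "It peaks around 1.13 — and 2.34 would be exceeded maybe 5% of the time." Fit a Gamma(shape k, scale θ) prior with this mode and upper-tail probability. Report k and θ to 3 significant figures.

k ≈ 6.22, θ ≈ 0.217

Gamma(k,θ) with k>1 has mode (k−1)θ, so θ = 1.13/(k−1).
Need P(X < 2.34) = 0.95 with θ tied to k this way. Start at k = 2, θ = 1.13: P(X<2.34) ≈ 0.613.
Too low — raise k to concentrate. Iterating converges to k ≈ 6.22.
Then θ = 1.13/(6.22−1) ≈ 0.217.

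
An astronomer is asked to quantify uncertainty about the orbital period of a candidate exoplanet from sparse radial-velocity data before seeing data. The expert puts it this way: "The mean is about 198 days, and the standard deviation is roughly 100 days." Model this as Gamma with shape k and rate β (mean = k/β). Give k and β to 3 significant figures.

k ≈ 3.92, β ≈ 0.0198

For Gamma(k, rate β): mean = k/β, variance = k/β², so CV = 1/√k.
CV = SD/mean = 100/198 = 0.5051, hence k = 1/CV² = 3.92.
Then β = k/mean = 3.92/198 = 0.0198.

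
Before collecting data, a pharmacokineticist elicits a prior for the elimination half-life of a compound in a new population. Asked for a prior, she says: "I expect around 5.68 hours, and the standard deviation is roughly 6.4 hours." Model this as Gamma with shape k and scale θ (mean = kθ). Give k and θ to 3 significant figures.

For Gamma(k, scale θ): mean = kθ, variance = kθ², so CV = 1/√k.
CV = SD/mean = 6.4/5.68 = 1.127, hence k = 1/CV² = 0.788.
Then θ = mean/k = 5.68/0.788 = 7.21.

k ≈ 0.788, θ ≈ 7.21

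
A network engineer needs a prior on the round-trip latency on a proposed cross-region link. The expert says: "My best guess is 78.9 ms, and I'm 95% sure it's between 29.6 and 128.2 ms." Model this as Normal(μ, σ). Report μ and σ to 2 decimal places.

μ = 78.90, σ = 25.15

A symmetric 95% interval runs μ ± z·σ with z = 1.96.
Half-width = 49.3, so σ = 49.3/1.96 = 25.15.
μ is the stated best guess, 78.90.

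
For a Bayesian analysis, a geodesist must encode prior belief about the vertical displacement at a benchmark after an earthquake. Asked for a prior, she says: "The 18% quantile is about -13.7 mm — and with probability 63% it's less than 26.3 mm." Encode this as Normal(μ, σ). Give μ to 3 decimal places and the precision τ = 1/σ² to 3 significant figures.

μ = 15.657, τ = 0.000972

For Normal(μ,σ), the p-quantile is μ + z_p·σ. Here z_{0.18} = -0.9154, z_{0.63} = 0.3319.
So -13.7 = μ − 0.9154σ and 26.3 = μ + 0.3319σ.
Subtracting: σ = (26.3 − -13.7)/(0.3319 − (-0.9154)) = 32.071.
Then μ = -13.7 − (-0.9154)·32.071 = 15.657.
Precision τ = 1/σ² = 1/32.07² = 0.000972.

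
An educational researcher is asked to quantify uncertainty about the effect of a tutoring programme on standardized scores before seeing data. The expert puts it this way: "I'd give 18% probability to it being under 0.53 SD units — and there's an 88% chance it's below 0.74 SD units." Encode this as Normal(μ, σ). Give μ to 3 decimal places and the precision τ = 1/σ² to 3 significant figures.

μ = 0.622, τ = 99.1

For Normal(μ,σ), the p-quantile is μ + z_p·σ. Here z_{0.18} = -0.9154, z_{0.88} = 1.175.
So 0.53 = μ − 0.9154σ and 0.74 = μ + 1.175σ.
Subtracting: σ = (0.74 − 0.53)/(1.175 − (-0.9154)) = 0.100.
Then μ = 0.53 − (-0.9154)·0.100 = 0.622.
Precision τ = 1/σ² = 1/0.1005² = 99.1.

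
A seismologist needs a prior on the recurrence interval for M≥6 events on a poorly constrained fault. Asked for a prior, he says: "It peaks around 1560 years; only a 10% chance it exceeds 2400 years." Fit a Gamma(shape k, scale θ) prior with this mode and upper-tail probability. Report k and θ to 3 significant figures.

k ≈ 11.1, θ ≈ 155

Gamma(k,θ) with k>1 has mode (k−1)θ, so θ = 1560/(k−1).
Need P(X < 2400) = 0.9 with θ tied to k this way. Start at k = 2, θ = 1560: P(X<2400) ≈ 0.455.
Too low — raise k to concentrate. Iterating converges to k ≈ 11.1.
Then θ = 1560/(11.1−1) ≈ 155.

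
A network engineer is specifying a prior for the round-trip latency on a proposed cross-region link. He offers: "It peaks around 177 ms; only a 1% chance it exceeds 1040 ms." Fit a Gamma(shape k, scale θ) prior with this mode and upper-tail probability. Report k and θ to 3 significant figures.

k ≈ 2.19, θ ≈ 149

Gamma(k,θ) with k>1 has mode (k−1)θ, so θ = 177/(k−1).
Need P(X < 1040) = 0.99 with θ tied to k this way. Start at k = 2, θ = 177: P(X<1040) ≈ 0.981.
Too low — raise k to concentrate. Iterating converges to k ≈ 2.19.
Then θ = 177/(2.19−1) ≈ 149.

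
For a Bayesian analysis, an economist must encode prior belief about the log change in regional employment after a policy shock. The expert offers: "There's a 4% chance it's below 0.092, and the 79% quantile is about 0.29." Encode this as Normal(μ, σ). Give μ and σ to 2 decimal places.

For Normal(μ,σ), the p-quantile is μ + z_p·σ. Here z_{0.04} = -1.751, z_{0.79} = 0.8064.
So 0.092 = μ − 1.751σ and 0.29 = μ + 0.8064σ.
Subtracting: σ = (0.29 − 0.092)/(0.8064 − (-1.751)) = 0.08.
Then μ = 0.092 − (-1.751)·0.08 = 0.23.

μ = 0.23, σ = 0.08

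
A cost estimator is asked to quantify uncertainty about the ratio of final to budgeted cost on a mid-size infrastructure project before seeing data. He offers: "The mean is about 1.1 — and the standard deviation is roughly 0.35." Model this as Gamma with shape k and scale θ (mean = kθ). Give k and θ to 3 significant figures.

For Gamma(k, scale θ): mean = kθ, variance = kθ², so CV = 1/√k.
CV = SD/mean = 0.35/1.1 = 0.3182, hence k = 1/CV² = 9.88.
Then θ = mean/k = 1.1/9.88 = 0.111.

k ≈ 9.88, θ ≈ 0.111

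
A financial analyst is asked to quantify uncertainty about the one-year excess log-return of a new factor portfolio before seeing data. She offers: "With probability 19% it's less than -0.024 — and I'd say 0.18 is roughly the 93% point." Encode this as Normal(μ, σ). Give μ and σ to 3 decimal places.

μ = 0.052, σ = 0.087

For Normal(μ,σ), the p-quantile is μ + z_p·σ. Here z_{0.19} = -0.8779, z_{0.93} = 1.476.
So -0.024 = μ − 0.8779σ and 0.18 = μ + 1.476σ.
Subtracting: σ = (0.18 − -0.024)/(1.476 − (-0.8779)) = 0.087.
Then μ = -0.024 − (-0.8779)·0.087 = 0.052.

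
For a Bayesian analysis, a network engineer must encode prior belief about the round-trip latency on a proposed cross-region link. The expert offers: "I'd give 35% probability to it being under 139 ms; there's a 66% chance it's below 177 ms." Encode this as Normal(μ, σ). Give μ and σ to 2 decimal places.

The p-quantile of Normal(μ,σ) is μ + z_p·σ, with z_{0.35} = -0.3853 and z_{0.66} = 0.4125.
Eliminate σ: μ = (z₂·x₁ − z₁·x₂)/(z₂ − z₁) = (0.4125·139 − (-0.3853)·177)/0.7978 = 157.35.
Then σ = (x₂ − x₁)/(z₂ − z₁) = (177 − 139)/0.7978 = 47.63.

μ = 157.35, σ = 47.63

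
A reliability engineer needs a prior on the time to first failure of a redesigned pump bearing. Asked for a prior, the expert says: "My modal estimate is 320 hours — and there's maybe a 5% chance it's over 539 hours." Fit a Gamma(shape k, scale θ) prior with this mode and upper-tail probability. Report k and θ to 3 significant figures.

k ≈ 11.3, θ ≈ 31.2

Gamma(k,θ) with k>1 has mode (k−1)θ, so θ = 320/(k−1).
Need P(X < 539) = 0.95 with θ tied to k this way. Start at k = 2, θ = 320: P(X<539) ≈ 0.502.
Too low — raise k to concentrate. Iterating converges to k ≈ 11.3.
Then θ = 320/(11.3−1) ≈ 31.2.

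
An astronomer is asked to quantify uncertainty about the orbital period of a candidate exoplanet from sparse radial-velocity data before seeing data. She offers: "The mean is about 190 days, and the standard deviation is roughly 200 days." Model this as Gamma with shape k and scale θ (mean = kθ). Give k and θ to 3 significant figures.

For Gamma(k, scale θ): mean = kθ, variance = kθ², so CV = 1/√k.
CV = SD/mean = 200/190 = 1.053, hence k = 1/CV² = 0.902.
Then θ = mean/k = 190/0.902 = 211.

k ≈ 0.902, θ ≈ 211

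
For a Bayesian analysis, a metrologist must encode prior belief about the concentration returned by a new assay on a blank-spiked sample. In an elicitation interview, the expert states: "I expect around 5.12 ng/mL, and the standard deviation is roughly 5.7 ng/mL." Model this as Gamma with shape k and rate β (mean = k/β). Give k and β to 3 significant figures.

k ≈ 0.807, β ≈ 0.158

For Gamma(k, rate β): mean = k/β, variance = k/β², so CV = 1/√k.
CV = SD/mean = 5.7/5.12 = 1.113, hence k = 1/CV² = 0.807.
Then β = k/mean = 0.807/5.12 = 0.158.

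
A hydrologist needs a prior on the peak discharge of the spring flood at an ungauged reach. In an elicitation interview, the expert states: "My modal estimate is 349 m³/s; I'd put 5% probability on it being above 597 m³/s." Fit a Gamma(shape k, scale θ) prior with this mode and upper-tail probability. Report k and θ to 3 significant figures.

k ≈ 10.7, θ ≈ 36

Gamma(k,θ) with k>1 has mode (k−1)θ, so θ = 349/(k−1).
Need P(X < 597) = 0.95 with θ tied to k this way. Start at k = 2, θ = 349: P(X<597) ≈ 0.510.
Too low — raise k to concentrate. Iterating converges to k ≈ 10.7.
Then θ = 349/(10.7−1) ≈ 36.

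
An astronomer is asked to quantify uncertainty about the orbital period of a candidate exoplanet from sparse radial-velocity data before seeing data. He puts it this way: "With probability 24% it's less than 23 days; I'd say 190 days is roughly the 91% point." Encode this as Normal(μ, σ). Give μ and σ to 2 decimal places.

For Normal(μ,σ), the p-quantile is μ + z_p·σ. Here z_{0.24} = -0.7063, z_{0.91} = 1.341.
So 23 = μ − 0.7063σ and 190 = μ + 1.341σ.
Subtracting: σ = (190 − 23)/(1.341 − (-0.7063)) = 81.58.
Then μ = 23 − (-0.7063)·81.58 = 80.62.

μ = 80.62, σ = 81.58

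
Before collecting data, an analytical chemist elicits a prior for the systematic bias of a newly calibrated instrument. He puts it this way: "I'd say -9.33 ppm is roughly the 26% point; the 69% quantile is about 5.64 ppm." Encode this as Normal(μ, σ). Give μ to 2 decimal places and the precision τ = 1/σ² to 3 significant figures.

μ = -0.88, τ = 0.00579

The p-quantile of Normal(μ,σ) is μ + z_p·σ, with z_{0.26} = -0.6433 and z_{0.69} = 0.4959.
Eliminate σ: μ = (z₂·x₁ − z₁·x₂)/(z₂ − z₁) = (0.4959·-9.33 − (-0.6433)·5.64)/1.139 = -0.88.
Then σ = (x₂ − x₁)/(z₂ − z₁) = (5.64 − -9.33)/1.139 = 13.14.
Precision τ = 1/σ² = 1/13.14² = 0.00579.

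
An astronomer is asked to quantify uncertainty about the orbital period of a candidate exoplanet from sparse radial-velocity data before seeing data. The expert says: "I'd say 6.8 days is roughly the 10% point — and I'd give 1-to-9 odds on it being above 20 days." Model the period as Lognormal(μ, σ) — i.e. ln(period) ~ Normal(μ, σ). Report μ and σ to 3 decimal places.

μ ≈ 2.456, σ ≈ 0.421

If T ~ Lognormal(μ,σ) then ln T ~ Normal(μ,σ), so the p-quantile of ln T is μ + z_p·σ.
ln(6.8) = 1.917 and ln(20) = 2.996; z_{0.1} = -1.282, z_{0.9} = 1.282.
σ = (2.996 − 1.917)/(1.282 − (-1.282)) = 0.421.
μ = 1.917 − (-1.282)·0.421 = 2.456.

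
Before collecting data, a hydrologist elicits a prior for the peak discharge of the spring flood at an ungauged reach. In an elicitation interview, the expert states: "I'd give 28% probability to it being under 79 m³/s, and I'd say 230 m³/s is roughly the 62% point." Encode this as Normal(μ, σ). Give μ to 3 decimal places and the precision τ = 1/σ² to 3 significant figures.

For Normal(μ,σ), the p-quantile is μ + z_p·σ. Here z_{0.28} = -0.5828, z_{0.62} = 0.3055.
So 79 = μ − 0.5828σ and 230 = μ + 0.3055σ.
Subtracting: σ = (230 − 79)/(0.3055 − (-0.5828)) = 169.983.
Then μ = 79 − (-0.5828)·169.983 = 178.073.
Precision τ = 1/σ² = 1/170² = 3.46e-05.

μ = 178.073, τ = 3.46e-05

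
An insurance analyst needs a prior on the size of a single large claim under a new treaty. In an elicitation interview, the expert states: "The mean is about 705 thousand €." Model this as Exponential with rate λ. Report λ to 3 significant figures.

Exponential mean = 1/λ, so λ = 1/705.0 = 0.00142.

λ ≈ 0.00142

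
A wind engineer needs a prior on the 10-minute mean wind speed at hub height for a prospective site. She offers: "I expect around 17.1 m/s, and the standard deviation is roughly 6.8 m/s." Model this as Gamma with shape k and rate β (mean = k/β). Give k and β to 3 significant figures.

For Gamma(k, rate β): mean = k/β, variance = k/β², so CV = 1/√k.
CV = SD/mean = 6.8/17.1 = 0.3977, hence k = 1/CV² = 6.32.
Then β = k/mean = 6.32/17.1 = 0.37.

k ≈ 6.32, β ≈ 0.37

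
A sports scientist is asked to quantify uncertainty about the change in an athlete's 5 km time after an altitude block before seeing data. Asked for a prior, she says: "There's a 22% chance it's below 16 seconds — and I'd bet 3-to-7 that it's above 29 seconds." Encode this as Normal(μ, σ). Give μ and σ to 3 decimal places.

μ = 23.742, σ = 10.026

The p-quantile of Normal(μ,σ) is μ + z_p·σ, with z_{0.22} = -0.7722 and z_{0.7} = 0.5244.
Eliminate σ: μ = (z₂·x₁ − z₁·x₂)/(z₂ − z₁) = (0.5244·16 − (-0.7722)·29)/1.297 = 23.742.
Then σ = (x₂ − x₁)/(z₂ − z₁) = (29 − 16)/1.297 = 10.026.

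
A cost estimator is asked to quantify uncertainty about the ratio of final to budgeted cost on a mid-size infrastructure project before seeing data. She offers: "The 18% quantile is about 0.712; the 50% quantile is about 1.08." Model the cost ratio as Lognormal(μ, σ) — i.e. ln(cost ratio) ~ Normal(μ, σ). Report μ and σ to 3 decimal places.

μ ≈ 0.077, σ ≈ 0.455

If T ~ Lognormal(μ,σ) then ln T ~ Normal(μ,σ), so the p-quantile of ln T is μ + z_p·σ.
ln(0.712) = -0.3397 and ln(1.08) = 0.07696; z_{0.18} = -0.9154, z_{0.5} = 0.
σ = (0.07696 − -0.3397)/(0 − (-0.9154)) = 0.455.
μ = -0.3397 − (-0.9154)·0.455 = 0.077.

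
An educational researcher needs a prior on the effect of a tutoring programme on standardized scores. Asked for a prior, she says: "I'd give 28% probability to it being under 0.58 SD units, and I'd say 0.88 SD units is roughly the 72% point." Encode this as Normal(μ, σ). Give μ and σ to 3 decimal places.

The p-quantile of Normal(μ,σ) is μ + z_p·σ, with z_{0.28} = -0.5828 and z_{0.72} = 0.5828.
Eliminate σ: μ = (z₂·x₁ − z₁·x₂)/(z₂ − z₁) = (0.5828·0.58 − (-0.5828)·0.88)/1.166 = 0.730.
Then σ = (x₂ − x₁)/(z₂ − z₁) = (0.88 − 0.58)/1.166 = 0.257.

μ = 0.730, σ = 0.257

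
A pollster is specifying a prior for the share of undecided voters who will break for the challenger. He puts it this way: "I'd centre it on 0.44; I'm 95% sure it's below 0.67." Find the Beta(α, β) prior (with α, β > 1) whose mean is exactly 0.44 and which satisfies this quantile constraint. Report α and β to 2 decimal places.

α ≈ 5.42, β ≈ 6.90

With mean 0.44 fixed, write α = 0.44s, β = 0.56s where s = α+β.
Need P(θ < 0.67) = 0.95 under Beta(0.44s, 0.56s). Normal approximation: (q−m)/√(m(1−m)/s) ≈ z_{0.95} = 1.64, so s ≈ 0.44·0.56·(1.64)²/(0.67−0.44)² = 12.6.
At s = 12.6: P(θ<0.67) ≈ 0.952. Adjusting to match 0.95 gives s ≈ 12.32.
So α = 0.44·12.32 ≈ 5.42, β = 0.56·12.32 ≈ 6.90.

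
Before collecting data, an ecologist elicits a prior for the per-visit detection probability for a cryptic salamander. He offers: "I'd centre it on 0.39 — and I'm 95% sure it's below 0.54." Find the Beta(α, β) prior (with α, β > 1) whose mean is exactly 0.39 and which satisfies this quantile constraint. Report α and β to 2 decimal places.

With mean 0.39 fixed, write α = 0.39s, β = 0.61s where s = α+β.
Need P(θ < 0.54) = 0.95 under Beta(0.39s, 0.61s). Normal approximation: (q−m)/√(m(1−m)/s) ≈ z_{0.95} = 1.64, so s ≈ 0.39·0.61·(1.64)²/(0.54−0.39)² = 28.6.
At s = 28.6: P(θ<0.54) ≈ 0.948. Adjusting to match 0.95 gives s ≈ 29.40.
So α = 0.39·29.40 ≈ 11.47, β = 0.61·29.40 ≈ 17.93.

α ≈ 11.47, β ≈ 17.93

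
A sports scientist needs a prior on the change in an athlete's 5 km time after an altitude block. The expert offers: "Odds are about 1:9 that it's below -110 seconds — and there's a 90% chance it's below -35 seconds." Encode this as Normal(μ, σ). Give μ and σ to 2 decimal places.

For Normal(μ,σ), the p-quantile is μ + z_p·σ. Here z_{0.1} = -1.282, z_{0.9} = 1.282.
So -110 = μ − 1.282σ and -35 = μ + 1.282σ.
Subtracting: σ = (-35 − -110)/(1.282 − (-1.282)) = 29.26.
Then μ = -110 − (-1.282)·29.26 = -72.50.

μ = -72.50, σ = 29.26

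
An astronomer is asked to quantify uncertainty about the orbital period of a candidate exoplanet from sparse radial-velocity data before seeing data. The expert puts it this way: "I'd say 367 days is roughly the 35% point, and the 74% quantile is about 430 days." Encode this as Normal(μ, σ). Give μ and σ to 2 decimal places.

μ = 390.60, σ = 61.24

For Normal(μ,σ), the p-quantile is μ + z_p·σ. Here z_{0.35} = -0.3853, z_{0.74} = 0.6433.
So 367 = μ − 0.3853σ and 430 = μ + 0.6433σ.
Subtracting: σ = (430 − 367)/(0.6433 − (-0.3853)) = 61.24.
Then μ = 367 − (-0.3853)·61.24 = 390.60.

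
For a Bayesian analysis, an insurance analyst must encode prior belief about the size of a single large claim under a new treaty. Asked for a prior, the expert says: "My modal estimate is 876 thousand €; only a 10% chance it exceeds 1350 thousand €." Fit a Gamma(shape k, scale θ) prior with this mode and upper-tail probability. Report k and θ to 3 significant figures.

Gamma(k,θ) with k>1 has mode (k−1)θ, so θ = 876/(k−1).
Need P(X < 1350) = 0.9 with θ tied to k this way. Start at k = 2, θ = 876: P(X<1350) ≈ 0.456.
Too low — raise k to concentrate. Iterating converges to k ≈ 11.
Then θ = 876/(11−1) ≈ 87.7.

k ≈ 11, θ ≈ 87.7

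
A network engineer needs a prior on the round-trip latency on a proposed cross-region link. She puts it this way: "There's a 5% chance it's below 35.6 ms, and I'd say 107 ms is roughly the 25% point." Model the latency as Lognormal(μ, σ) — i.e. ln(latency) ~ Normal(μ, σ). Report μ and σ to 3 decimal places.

μ ≈ 5.438, σ ≈ 1.134

If T ~ Lognormal(μ,σ) then ln T ~ Normal(μ,σ), so the p-quantile of ln T is μ + z_p·σ.
ln(35.6) = 3.572 and ln(107) = 4.673; z_{0.05} = -1.645, z_{0.25} = -0.6745.
σ = (4.673 − 3.572)/(-0.6745 − (-1.645)) = 1.134.
μ = 3.572 − (-1.645)·1.134 = 5.438.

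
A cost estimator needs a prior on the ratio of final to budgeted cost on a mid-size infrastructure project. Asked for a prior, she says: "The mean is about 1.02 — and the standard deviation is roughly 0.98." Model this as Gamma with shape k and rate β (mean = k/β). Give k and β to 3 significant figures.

k ≈ 1.08, β ≈ 1.06

For Gamma(k, rate β): mean = k/β, variance = k/β², so CV = 1/√k.
CV = SD/mean = 0.98/1.02 = 0.9608, hence k = 1/CV² = 1.08.
Then β = k/mean = 1.08/1.02 = 1.06.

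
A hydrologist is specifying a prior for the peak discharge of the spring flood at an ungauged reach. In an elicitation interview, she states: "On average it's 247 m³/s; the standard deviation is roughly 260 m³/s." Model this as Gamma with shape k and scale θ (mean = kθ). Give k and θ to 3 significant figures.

k ≈ 0.902, θ ≈ 274

For Gamma(k, scale θ): mean = kθ, variance = kθ², so CV = 1/√k.
CV = SD/mean = 260/247 = 1.053, hence k = 1/CV² = 0.902.
Then θ = mean/k = 247/0.902 = 274.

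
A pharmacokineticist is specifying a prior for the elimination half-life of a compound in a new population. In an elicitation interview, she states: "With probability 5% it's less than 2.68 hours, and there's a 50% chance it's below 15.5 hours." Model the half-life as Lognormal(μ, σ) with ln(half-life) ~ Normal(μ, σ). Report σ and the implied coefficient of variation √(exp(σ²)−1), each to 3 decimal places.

σ ≈ 1.067, CV ≈ 1.457

If T ~ Lognormal(μ,σ) then ln T ~ Normal(μ,σ), so the p-quantile of ln T is μ + z_p·σ.
ln(2.68) = 0.9858 and ln(15.5) = 2.741; z_{0.05} = -1.645, z_{0.5} = 0.
σ = (2.741 − 0.9858)/(0 − (-1.645)) = 1.067.
μ = 0.9858 − (-1.645)·1.067 = 2.741.
CV = √(exp(σ²)−1) = √(exp(1.1384)−1) = 1.457.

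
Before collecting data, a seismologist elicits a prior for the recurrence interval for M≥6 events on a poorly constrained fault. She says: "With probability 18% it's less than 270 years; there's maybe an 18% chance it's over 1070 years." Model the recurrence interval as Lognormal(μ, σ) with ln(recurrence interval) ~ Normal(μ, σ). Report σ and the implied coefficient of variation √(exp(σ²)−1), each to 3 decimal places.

If T ~ Lognormal(μ,σ) then ln T ~ Normal(μ,σ), so the p-quantile of ln T is μ + z_p·σ.
ln(270) = 5.598 and ln(1070) = 6.975; z_{0.18} = -0.9154, z_{0.82} = 0.9154.
σ = (6.975 − 5.598)/(0.9154 − (-0.9154)) = 0.752.
μ = 5.598 − (-0.9154)·0.752 = 6.287.
CV = √(exp(σ²)−1) = √(exp(0.5657)−1) = 0.872.

σ ≈ 0.752, CV ≈ 0.872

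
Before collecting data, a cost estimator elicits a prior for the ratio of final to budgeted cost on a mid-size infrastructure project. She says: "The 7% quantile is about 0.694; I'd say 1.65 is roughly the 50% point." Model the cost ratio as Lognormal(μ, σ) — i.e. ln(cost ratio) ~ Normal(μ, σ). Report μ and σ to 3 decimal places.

μ ≈ 0.501, σ ≈ 0.587

If T ~ Lognormal(μ,σ) then ln T ~ Normal(μ,σ), so the p-quantile of ln T is μ + z_p·σ.
ln(0.694) = -0.3653 and ln(1.65) = 0.5008; z_{0.07} = -1.476, z_{0.5} = 0.
σ = (0.5008 − -0.3653)/(0 − (-1.476)) = 0.587.
μ = -0.3653 − (-1.476)·0.587 = 0.501.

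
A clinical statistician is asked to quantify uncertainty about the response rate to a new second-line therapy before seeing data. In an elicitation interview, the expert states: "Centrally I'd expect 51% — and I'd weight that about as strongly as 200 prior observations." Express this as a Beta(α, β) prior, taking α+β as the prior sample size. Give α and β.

Under the effective-sample-size interpretation, Beta(α, β) has prior mean α/(α+β) and prior sample size α+β.
So α+β = 200 and α/(α+β) = 0.51, giving α = 0.51·200 = 102 and β = 200 − 102 = 98.

α = 102, β = 98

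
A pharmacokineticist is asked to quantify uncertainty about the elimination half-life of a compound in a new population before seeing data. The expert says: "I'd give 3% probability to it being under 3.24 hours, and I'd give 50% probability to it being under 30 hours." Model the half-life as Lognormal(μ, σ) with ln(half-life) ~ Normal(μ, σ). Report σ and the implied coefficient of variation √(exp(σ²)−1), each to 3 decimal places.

If T ~ Lognormal(μ,σ) then ln T ~ Normal(μ,σ), so the p-quantile of ln T is μ + z_p·σ.
ln(3.24) = 1.176 and ln(30) = 3.401; z_{0.03} = -1.881, z_{0.5} = 0.
σ = (3.401 − 1.176)/(0 − (-1.881)) = 1.183.
μ = 1.176 − (-1.881)·1.183 = 3.401.
CV = √(exp(σ²)−1) = √(exp(1.4003)−1) = 1.748.

σ ≈ 1.183, CV ≈ 1.748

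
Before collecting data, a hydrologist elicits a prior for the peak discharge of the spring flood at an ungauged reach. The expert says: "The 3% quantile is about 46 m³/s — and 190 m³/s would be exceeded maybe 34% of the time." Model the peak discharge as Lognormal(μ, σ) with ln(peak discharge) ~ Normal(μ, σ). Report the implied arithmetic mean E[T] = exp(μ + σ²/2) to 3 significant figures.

If T ~ Lognormal(μ,σ) then ln T ~ Normal(μ,σ), so the p-quantile of ln T is μ + z_p·σ.
ln(46) = 3.829 and ln(190) = 5.247; z_{0.03} = -1.881, z_{0.66} = 0.4125.
σ = (5.247 − 3.829)/(0.4125 − (-1.881)) = 0.619.
μ = 3.829 − (-1.881)·0.619 = 4.992.
E[T] = exp(μ + σ²/2) = exp(4.992 + 0.1913) = 178 m³/s.

E[T] ≈ 178 m³/s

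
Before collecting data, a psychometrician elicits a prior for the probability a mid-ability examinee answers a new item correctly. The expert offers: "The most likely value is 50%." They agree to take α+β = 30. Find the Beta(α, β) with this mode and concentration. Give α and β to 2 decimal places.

α = 15.00, β = 15.00

For α,β > 1 the Beta mode is (α−1)/(α+β−2). With α+β = 30, the mode is (α−1)/28.
Set (α−1)/28 = 0.5 → α = 1 + 0.5·28 = 15.00.
β = 30 − α = 15.00.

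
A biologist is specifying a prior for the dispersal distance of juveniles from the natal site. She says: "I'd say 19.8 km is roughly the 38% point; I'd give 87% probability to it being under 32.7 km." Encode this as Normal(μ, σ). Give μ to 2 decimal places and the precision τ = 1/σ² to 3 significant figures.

μ = 22.55, τ = 0.0123

For Normal(μ,σ), the p-quantile is μ + z_p·σ. Here z_{0.38} = -0.3055, z_{0.87} = 1.126.
So 19.8 = μ − 0.3055σ and 32.7 = μ + 1.126σ.
Subtracting: σ = (32.7 − 19.8)/(1.126 − (-0.3055)) = 9.01.
Then μ = 19.8 − (-0.3055)·9.01 = 22.55.
Precision τ = 1/σ² = 1/9.009² = 0.0123.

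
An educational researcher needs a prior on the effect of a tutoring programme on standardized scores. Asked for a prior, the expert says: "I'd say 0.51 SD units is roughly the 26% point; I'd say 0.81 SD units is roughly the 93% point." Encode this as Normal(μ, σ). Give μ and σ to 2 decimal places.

μ = 0.60, σ = 0.14

For Normal(μ,σ), the p-quantile is μ + z_p·σ. Here z_{0.26} = -0.6433, z_{0.93} = 1.476.
So 0.51 = μ − 0.6433σ and 0.81 = μ + 1.476σ.
Subtracting: σ = (0.81 − 0.51)/(1.476 − (-0.6433)) = 0.14.
Then μ = 0.51 − (-0.6433)·0.14 = 0.60.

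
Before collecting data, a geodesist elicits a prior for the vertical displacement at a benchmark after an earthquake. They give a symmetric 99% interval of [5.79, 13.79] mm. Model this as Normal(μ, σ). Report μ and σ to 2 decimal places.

A symmetric 99% interval runs μ ± z·σ with z = 2.576.
Half-width = 4, so σ = 4/2.576 = 1.55.
μ is the interval midpoint, 9.79.

μ = 9.79, σ = 1.55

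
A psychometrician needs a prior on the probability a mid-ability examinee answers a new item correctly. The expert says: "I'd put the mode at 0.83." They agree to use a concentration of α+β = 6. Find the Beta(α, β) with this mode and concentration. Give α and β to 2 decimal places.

For α,β > 1 the Beta mode is (α−1)/(α+β−2). With α+β = 6, the mode is (α−1)/4.
Set (α−1)/4 = 0.83 → α = 1 + 0.83·4 = 4.32.
β = 6 − α = 1.68.

α = 4.32, β = 1.68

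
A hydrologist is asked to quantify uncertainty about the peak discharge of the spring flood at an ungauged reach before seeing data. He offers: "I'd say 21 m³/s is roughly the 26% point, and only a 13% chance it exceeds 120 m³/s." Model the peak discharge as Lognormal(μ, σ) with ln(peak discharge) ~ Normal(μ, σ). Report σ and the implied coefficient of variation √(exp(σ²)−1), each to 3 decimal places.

If T ~ Lognormal(μ,σ) then ln T ~ Normal(μ,σ), so the p-quantile of ln T is μ + z_p·σ.
ln(21) = 3.045 and ln(120) = 4.787; z_{0.26} = -0.6433, z_{0.87} = 1.126.
σ = (4.787 − 3.045)/(1.126 − (-0.6433)) = 0.985.
μ = 3.045 − (-0.6433)·0.985 = 3.678.
CV = √(exp(σ²)−1) = √(exp(0.9700)−1) = 1.280.

σ ≈ 0.985, CV ≈ 1.280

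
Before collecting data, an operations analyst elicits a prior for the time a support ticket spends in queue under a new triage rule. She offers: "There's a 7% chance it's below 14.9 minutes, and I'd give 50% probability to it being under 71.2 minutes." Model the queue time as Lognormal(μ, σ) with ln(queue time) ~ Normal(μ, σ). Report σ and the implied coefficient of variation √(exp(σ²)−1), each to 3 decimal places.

σ ≈ 1.060, CV ≈ 1.440

If T ~ Lognormal(μ,σ) then ln T ~ Normal(μ,σ), so the p-quantile of ln T is μ + z_p·σ.
ln(14.9) = 2.701 and ln(71.2) = 4.265; z_{0.07} = -1.476, z_{0.5} = 0.
σ = (4.265 − 2.701)/(0 − (-1.476)) = 1.060.
μ = 2.701 − (-1.476)·1.060 = 4.265.
CV = √(exp(σ²)−1) = √(exp(1.1233)−1) = 1.440.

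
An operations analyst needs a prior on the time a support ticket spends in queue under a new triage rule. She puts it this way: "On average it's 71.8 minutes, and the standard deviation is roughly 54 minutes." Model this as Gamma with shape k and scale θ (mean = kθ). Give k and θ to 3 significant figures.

For Gamma(k, scale θ): mean = kθ, variance = kθ², so CV = 1/√k.
CV = SD/mean = 54/71.8 = 0.7521, hence k = 1/CV² = 1.77.
Then θ = mean/k = 71.8/1.77 = 40.6.

k ≈ 1.77, θ ≈ 40.6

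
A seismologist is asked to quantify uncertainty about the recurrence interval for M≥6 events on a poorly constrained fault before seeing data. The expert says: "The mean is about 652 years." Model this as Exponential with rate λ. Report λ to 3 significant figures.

λ ≈ 0.00153

Exponential mean = 1/λ, so λ = 1/652.0 = 0.00153.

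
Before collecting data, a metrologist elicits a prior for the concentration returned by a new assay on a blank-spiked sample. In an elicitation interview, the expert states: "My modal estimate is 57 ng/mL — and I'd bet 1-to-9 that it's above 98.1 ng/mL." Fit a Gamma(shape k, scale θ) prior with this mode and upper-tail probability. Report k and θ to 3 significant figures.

k ≈ 7.43, θ ≈ 8.86

Gamma(k,θ) with k>1 has mode (k−1)θ, so θ = 57/(k−1).
Need P(X < 98.1) = 0.9 with θ tied to k this way. Start at k = 2, θ = 57: P(X<98.1) ≈ 0.513.
Too low — raise k to concentrate. Iterating converges to k ≈ 7.43.
Then θ = 57/(7.43−1) ≈ 8.86.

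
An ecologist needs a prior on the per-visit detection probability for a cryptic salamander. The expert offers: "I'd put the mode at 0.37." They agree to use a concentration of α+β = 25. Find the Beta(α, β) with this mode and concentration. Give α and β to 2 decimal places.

For α,β > 1 the Beta mode is (α−1)/(α+β−2). With α+β = 25, the mode is (α−1)/23.
Set (α−1)/23 = 0.37 → α = 1 + 0.37·23 = 9.51.
β = 25 − α = 15.49.

α = 9.51, β = 15.49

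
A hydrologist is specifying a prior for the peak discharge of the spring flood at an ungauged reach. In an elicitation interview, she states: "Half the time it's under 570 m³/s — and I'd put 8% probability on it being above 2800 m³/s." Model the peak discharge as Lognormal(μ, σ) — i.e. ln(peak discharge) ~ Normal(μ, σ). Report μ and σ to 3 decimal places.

If T ~ Lognormal(μ,σ) then ln T ~ Normal(μ,σ), so the p-quantile of ln T is μ + z_p·σ.
ln(570) = 6.346 and ln(2800) = 7.937; z_{0.5} = 0, z_{0.92} = 1.405.
σ = (7.937 − 6.346)/(1.405 − (0)) = 1.133.
μ = 6.346 − (0)·1.133 = 6.346.

μ ≈ 6.346, σ ≈ 1.133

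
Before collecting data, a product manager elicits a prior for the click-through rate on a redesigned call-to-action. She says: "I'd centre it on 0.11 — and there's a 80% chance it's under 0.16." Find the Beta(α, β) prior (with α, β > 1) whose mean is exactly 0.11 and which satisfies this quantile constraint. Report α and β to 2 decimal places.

With mean 0.11 fixed, write α = 0.11s, β = 0.89s where s = α+β.
Need P(θ < 0.16) = 0.8 under Beta(0.11s, 0.89s). Normal approximation: (q−m)/√(m(1−m)/s) ≈ z_{0.8} = 0.842, so s ≈ 0.11·0.89·(0.842)²/(0.16−0.11)² = 27.7.
At s = 27.7: P(θ<0.16) ≈ 0.816. Adjusting to match 0.8 gives s ≈ 22.34.
So α = 0.11·22.34 ≈ 2.46, β = 0.89·22.34 ≈ 19.88.

α ≈ 2.46, β ≈ 19.88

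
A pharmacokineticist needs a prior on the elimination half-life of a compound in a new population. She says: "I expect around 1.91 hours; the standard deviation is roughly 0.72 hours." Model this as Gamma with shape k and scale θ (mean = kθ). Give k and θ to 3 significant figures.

k ≈ 7.04, θ ≈ 0.271

For Gamma(k, scale θ): mean = kθ, variance = kθ², so CV = 1/√k.
CV = SD/mean = 0.72/1.91 = 0.377, hence k = 1/CV² = 7.04.
Then θ = mean/k = 1.91/7.04 = 0.271.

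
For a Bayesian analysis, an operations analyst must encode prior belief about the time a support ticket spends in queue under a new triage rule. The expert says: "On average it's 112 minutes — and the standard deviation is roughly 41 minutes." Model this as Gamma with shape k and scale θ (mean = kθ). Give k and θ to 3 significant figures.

k ≈ 7.46, θ ≈ 15

For Gamma(k, scale θ): mean = kθ, variance = kθ², so CV = 1/√k.
CV = SD/mean = 41/112 = 0.3661, hence k = 1/CV² = 7.46.
Then θ = mean/k = 112/7.46 = 15.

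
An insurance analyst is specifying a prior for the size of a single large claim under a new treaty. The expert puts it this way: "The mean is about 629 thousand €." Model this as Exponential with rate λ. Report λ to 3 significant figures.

Exponential mean = 1/λ, so λ = 1/629.0 = 0.00159.

λ ≈ 0.00159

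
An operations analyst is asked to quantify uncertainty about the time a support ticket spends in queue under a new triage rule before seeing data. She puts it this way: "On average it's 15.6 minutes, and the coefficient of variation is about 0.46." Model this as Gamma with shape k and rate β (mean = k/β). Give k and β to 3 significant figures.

For Gamma(k, rate β): mean = k/β, variance = k/β², so CV = 1/√k.
CV = 0.46, hence k = 1/CV² = 4.73.
Then β = k/mean = 4.73/15.6 = 0.303.

k ≈ 4.73, β ≈ 0.303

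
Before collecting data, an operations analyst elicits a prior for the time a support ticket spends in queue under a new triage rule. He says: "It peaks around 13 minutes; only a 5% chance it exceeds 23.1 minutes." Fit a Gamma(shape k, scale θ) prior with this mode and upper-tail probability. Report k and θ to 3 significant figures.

Gamma(k,θ) with k>1 has mode (k−1)θ, so θ = 13/(k−1).
Need P(X < 23.1) = 0.95 with θ tied to k this way. Start at k = 2, θ = 13: P(X<23.1) ≈ 0.530.
Too low — raise k to concentrate. Iterating converges to k ≈ 9.44.
Then θ = 13/(9.44−1) ≈ 1.54.

k ≈ 9.44, θ ≈ 1.54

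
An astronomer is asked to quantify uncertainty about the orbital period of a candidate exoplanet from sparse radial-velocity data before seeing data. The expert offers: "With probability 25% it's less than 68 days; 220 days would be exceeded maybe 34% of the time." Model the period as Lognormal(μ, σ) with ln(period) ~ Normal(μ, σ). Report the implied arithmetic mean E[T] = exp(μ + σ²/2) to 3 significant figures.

E[T] ≈ 253 days

If T ~ Lognormal(μ,σ) then ln T ~ Normal(μ,σ), so the p-quantile of ln T is μ + z_p·σ.
ln(68) = 4.22 and ln(220) = 5.394; z_{0.25} = -0.6745, z_{0.66} = 0.4125.
σ = (5.394 − 4.22)/(0.4125 − (-0.6745)) = 1.080.
μ = 4.22 − (-0.6745)·1.080 = 4.948.
E[T] = exp(μ + σ²/2) = exp(4.948 + 0.5834) = 253 days.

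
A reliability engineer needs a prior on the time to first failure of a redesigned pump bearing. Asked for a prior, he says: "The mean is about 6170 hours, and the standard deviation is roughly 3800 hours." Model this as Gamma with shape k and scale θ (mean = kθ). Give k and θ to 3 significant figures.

k ≈ 2.64, θ ≈ 2340

For Gamma(k, scale θ): mean = kθ, variance = kθ², so CV = 1/√k.
CV = SD/mean = 3800/6170 = 0.6159, hence k = 1/CV² = 2.64.
Then θ = mean/k = 6170/2.64 = 2340.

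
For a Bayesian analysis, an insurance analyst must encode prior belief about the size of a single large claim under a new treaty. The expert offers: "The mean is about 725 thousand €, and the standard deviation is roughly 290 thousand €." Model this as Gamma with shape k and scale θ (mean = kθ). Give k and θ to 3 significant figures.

k ≈ 6.25, θ ≈ 116

For Gamma(k, scale θ): mean = kθ, variance = kθ², so CV = 1/√k.
CV = SD/mean = 290/725 = 0.4, hence k = 1/CV² = 6.25.
Then θ = mean/k = 725/6.25 = 116.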